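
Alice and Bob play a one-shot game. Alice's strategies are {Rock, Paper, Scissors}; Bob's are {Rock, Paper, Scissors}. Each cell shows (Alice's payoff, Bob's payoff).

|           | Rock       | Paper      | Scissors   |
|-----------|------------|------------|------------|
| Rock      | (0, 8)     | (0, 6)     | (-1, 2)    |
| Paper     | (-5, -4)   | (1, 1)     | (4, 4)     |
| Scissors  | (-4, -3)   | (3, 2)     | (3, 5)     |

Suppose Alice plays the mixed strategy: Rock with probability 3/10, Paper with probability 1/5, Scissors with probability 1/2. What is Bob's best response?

Scissors

Bob's best reply maximizes expected payoff against the mix.
Rock: (3/10)·8 + (1/5)·(-4) + (1/2)·(-3) = 1/10
Paper: (3/10)·6 + (1/5)·1 + (1/2)·2 = 3
Scissors: (3/10)·2 + (1/5)·4 + (1/2)·5 = 39/10
Highest expected payoff is 39/10, from Scissors.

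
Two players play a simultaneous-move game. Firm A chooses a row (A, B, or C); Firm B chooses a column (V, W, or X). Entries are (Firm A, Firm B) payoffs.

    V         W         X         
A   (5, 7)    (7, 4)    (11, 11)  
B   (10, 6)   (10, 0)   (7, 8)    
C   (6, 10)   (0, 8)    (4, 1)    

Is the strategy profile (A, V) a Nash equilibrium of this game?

No

Holding Firm B at V: Firm A gets 5 from A but could get 10 by switching to B. Firm A has a profitable deviation.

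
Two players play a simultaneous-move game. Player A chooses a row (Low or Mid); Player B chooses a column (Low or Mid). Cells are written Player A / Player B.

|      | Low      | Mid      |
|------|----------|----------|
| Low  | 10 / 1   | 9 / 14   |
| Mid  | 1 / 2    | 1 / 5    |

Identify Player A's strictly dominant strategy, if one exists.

Low

A strategy is strictly dominant if it gives Player A a strictly higher payoff than every other strategy, against every choice by the opponent.
Low strictly dominates: vs Low: 10 > 1; vs Mid: 9 > 1.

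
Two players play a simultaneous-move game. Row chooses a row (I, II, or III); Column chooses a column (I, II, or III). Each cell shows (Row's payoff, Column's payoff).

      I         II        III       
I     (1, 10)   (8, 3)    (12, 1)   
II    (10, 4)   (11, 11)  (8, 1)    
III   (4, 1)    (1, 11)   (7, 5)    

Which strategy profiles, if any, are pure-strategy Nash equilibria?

Check mutual best responses: a cell is a NE iff neither player can gain by unilaterally deviating.
Row's best responses — vs I: II (payoff 10); vs II: II (payoff 11); vs III: I (payoff 12).
Column's best responses — vs I: I (payoff 10); vs II: II (payoff 11); vs III: II (payoff 11).
The only mutual best response is (II, II); neither player gains by switching there.

(II, II)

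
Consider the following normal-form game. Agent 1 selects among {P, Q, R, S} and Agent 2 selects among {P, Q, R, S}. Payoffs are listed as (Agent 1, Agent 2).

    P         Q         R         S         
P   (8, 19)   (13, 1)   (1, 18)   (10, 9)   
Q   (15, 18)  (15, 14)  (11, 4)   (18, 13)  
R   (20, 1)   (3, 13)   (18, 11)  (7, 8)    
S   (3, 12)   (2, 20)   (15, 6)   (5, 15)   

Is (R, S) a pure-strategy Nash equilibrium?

No

Holding Agent 2 at S: Agent 1 gets 7 from R but could get 18 by switching to Q. Agent 1 has a profitable deviation.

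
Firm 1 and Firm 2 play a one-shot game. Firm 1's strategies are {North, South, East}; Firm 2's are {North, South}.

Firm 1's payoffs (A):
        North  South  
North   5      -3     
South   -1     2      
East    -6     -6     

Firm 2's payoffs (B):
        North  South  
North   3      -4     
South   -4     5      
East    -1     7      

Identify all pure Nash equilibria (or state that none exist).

(North, North) and (South, South)

Find each player's best response to every opponent strategy; NE are the intersections.
Firm 1's best responses — vs North: North (payoff 5); vs South: South (payoff 2).
Firm 2's best responses — vs North: North (payoff 3); vs South: South (payoff 5); vs East: South (payoff 7).
Mutual best responses occur at (North, North) and (South, South); at each, neither player gains by switching.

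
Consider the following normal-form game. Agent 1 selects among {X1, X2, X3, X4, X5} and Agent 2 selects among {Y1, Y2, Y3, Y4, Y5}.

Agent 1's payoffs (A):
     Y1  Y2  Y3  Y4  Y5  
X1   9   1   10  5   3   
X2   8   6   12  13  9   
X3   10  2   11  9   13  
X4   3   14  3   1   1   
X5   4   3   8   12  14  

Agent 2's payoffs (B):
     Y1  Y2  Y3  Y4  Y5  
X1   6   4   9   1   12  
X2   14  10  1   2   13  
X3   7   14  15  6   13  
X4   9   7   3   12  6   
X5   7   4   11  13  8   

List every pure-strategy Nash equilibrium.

A profile is a Nash equilibrium when each player is best-responding to the other.
Agent 1's best responses — vs Y1: X3 (payoff 10); vs Y2: X4 (payoff 14); vs Y3: X2 (payoff 12); vs Y4: X2 (payoff 13); vs Y5: X5 (payoff 14).
Agent 2's best responses — vs X1: Y5 (payoff 12); vs X2: Y1 (payoff 14); vs X3: Y3 (payoff 15); vs X4: Y4 (payoff 12); vs X5: Y4 (payoff 13).
No cell has both players best-responding. For instance, Agent 1's best reply to Y4 is X2, but against X2 Agent 2 prefers Y1 over Y4.

There is no pure-strategy Nash equilibrium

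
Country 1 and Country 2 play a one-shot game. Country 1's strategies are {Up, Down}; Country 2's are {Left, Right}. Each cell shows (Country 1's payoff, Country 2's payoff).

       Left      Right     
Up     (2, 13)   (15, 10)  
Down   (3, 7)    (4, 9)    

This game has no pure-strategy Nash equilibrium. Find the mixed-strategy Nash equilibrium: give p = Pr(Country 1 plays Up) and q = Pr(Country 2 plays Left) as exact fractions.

In a mixed NE each player is indifferent between their pure strategies, so the opponent's mix sets the indifference.
Country 2 indifferent between Left and Right: p·13 + (1−p)·7 = p·10 + (1−p)·9 ⟹ 7 + 6p = 9 + 1p ⟹ p = 2/5.
Country 1 indifferent between Up and Down: q·2 + (1−q)·15 = q·3 + (1−q)·4 ⟹ 15 + (-13)q = 4 + (-1)q ⟹ q = 11/12.

p = 2/5, q = 11/12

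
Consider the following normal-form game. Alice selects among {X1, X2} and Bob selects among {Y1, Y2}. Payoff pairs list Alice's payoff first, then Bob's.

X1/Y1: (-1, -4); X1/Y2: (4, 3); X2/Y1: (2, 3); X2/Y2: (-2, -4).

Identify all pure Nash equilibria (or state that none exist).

(X1, Y2) and (X2, Y1)

A profile is a Nash equilibrium when each player is best-responding to the other.
Alice's best responses — vs Y1: X2 (payoff 2); vs Y2: X1 (payoff 4).
Bob's best responses — vs X1: Y2 (payoff 3); vs X2: Y1 (payoff 3).
Mutual best responses occur at (X1, Y2) and (X2, Y1); at each, neither player gains by switching.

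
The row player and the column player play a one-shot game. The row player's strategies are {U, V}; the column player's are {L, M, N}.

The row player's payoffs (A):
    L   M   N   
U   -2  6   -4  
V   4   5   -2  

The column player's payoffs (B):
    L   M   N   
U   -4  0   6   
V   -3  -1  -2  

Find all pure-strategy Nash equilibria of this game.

None

Check mutual best responses: a cell is a NE iff neither player can gain by unilaterally deviating.
The row player's best responses — vs L: V (payoff 4); vs M: U (payoff 6); vs N: V (payoff -2).
The column player's best responses — vs U: N (payoff 6); vs V: M (payoff -1).
No cell has both players best-responding. For instance, the row player's best reply to L is V, but against V the column player prefers M over L.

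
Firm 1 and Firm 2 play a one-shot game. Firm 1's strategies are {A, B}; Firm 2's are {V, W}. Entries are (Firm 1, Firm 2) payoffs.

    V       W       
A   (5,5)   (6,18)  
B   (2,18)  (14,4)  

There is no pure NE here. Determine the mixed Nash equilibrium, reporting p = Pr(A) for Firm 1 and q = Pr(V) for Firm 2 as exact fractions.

p = 14/27, q = 8/11

Each player's mixing probability is pinned down by making the *other* player indifferent.
Firm 2 indifferent between V and W: p·5 + (1−p)·18 = p·18 + (1−p)·4 ⟹ 18 + (-13)p = 4 + 14p ⟹ p = 14/27.
Firm 1 indifferent between A and B: q·5 + (1−q)·6 = q·2 + (1−q)·14 ⟹ 6 + (-1)q = 14 + (-12)q ⟹ q = 8/11.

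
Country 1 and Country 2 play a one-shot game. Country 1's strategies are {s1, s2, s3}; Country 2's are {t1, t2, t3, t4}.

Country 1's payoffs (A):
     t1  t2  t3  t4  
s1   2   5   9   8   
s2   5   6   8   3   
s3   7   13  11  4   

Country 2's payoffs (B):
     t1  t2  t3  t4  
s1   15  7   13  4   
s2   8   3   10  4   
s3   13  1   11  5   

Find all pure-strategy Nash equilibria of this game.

(s3, t1)

Check mutual best responses: a cell is a NE iff neither player can gain by unilaterally deviating.
Country 1's best responses — vs t1: s3 (payoff 7); vs t2: s3 (payoff 13); vs t3: s3 (payoff 11); vs t4: s1 (payoff 8).
Country 2's best responses — vs s1: t1 (payoff 15); vs s2: t3 (payoff 10); vs s3: t1 (payoff 13).
The only mutual best response is (s3, t1); neither player gains by switching there.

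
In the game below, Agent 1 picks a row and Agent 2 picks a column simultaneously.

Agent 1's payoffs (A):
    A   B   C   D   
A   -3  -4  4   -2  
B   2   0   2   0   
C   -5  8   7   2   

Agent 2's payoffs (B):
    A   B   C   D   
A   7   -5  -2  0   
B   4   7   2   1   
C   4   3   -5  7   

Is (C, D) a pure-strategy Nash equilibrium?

Yes

Holding Agent 2 at D: Agent 1 gets 2 from C, versus -2 from A, 0 from B. No profitable deviation for Agent 1.
Holding Agent 1 at C: Agent 2 gets 7 from D, versus 4 from A, 3 from B, -5 from C. No profitable deviation for Agent 2 either.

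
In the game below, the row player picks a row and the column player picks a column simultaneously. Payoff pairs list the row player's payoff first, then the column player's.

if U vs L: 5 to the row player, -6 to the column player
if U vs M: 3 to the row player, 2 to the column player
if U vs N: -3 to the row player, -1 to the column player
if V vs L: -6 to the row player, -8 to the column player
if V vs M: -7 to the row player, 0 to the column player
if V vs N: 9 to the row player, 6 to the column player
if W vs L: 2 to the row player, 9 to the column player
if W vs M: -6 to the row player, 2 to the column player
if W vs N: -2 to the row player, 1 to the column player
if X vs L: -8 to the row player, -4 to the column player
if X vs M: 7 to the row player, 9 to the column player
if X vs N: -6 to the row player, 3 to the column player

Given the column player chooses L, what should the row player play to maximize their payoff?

With the column player fixed at L, the row player's payoffs are: U → 5, V → -6, W → 2, X → -8.
The maximum is 5, achieved by U.

U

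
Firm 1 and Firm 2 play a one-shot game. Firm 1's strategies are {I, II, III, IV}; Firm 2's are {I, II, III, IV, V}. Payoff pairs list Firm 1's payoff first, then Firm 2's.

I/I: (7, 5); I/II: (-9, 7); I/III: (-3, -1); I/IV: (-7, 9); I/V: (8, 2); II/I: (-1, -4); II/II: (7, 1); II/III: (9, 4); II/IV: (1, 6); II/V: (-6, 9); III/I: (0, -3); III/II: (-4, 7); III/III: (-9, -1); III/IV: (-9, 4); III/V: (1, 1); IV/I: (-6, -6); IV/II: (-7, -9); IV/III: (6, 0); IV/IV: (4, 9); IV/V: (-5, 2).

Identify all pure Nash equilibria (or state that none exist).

Find each player's best response to every opponent strategy; NE are the intersections.
Firm 1's best responses — vs I: I (payoff 7); vs II: II (payoff 7); vs III: II (payoff 9); vs IV: IV (payoff 4); vs V: I (payoff 8).
Firm 2's best responses — vs I: IV (payoff 9); vs II: V (payoff 9); vs III: II (payoff 7); vs IV: IV (payoff 9).
The only mutual best response is (IV, IV); neither player gains by switching there.

(IV, IV)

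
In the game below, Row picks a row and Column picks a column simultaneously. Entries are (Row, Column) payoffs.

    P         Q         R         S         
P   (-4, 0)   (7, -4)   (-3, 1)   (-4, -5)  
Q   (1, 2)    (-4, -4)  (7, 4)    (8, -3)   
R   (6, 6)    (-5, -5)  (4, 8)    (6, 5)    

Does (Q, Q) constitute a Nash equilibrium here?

Holding Column at Q: Row gets -4 from Q but could get 7 by switching to P. Row has a profitable deviation.

No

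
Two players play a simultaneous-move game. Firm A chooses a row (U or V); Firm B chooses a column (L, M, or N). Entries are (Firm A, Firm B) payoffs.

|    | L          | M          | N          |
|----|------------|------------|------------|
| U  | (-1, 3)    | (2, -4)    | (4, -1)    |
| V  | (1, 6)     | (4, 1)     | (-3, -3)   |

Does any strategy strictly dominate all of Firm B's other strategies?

A strategy is strictly dominant if it gives Firm B a strictly higher payoff than every other strategy, against every choice by the opponent.
L strictly dominates: vs U: 3 > each of {-4, -1}; vs V: 6 > each of {1, -3}.

L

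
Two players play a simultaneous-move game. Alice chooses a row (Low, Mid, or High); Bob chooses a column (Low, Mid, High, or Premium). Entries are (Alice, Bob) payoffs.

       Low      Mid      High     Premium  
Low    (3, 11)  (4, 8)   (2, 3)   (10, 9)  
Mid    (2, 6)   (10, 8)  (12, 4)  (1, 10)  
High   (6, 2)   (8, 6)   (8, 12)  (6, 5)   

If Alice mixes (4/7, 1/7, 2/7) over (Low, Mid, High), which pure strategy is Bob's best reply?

Premium

Bob's best reply maximizes expected payoff against the mix.
Low: (4/7)·11 + (1/7)·6 + (2/7)·2 = 54/7
Mid: (4/7)·8 + (1/7)·8 + (2/7)·6 = 52/7
High: (4/7)·3 + (1/7)·4 + (2/7)·12 = 40/7
Premium: (4/7)·9 + (1/7)·10 + (2/7)·5 = 8
Highest expected payoff is 8, from Premium.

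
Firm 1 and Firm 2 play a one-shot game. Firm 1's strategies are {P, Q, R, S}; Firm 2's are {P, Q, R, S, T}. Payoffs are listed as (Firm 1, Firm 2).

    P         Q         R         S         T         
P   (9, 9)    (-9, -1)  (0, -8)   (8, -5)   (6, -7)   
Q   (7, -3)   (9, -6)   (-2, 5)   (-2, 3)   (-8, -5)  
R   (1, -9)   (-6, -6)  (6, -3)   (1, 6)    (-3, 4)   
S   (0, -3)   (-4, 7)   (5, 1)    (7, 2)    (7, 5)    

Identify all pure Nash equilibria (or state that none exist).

(P, P)

A profile is a Nash equilibrium when each player is best-responding to the other.
Firm 1's best responses — vs P: P (payoff 9); vs Q: Q (payoff 9); vs R: R (payoff 6); vs S: P (payoff 8); vs T: S (payoff 7).
Firm 2's best responses — vs P: P (payoff 9); vs Q: R (payoff 5); vs R: S (payoff 6); vs S: Q (payoff 7).
The only mutual best response is (P, P); neither player gains by switching there.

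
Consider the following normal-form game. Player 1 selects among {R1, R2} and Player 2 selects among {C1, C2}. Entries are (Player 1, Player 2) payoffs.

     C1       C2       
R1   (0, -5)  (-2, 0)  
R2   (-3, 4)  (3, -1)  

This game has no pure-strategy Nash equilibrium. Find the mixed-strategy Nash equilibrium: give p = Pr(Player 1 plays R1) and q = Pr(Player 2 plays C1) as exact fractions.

Each player's mixing probability is pinned down by making the *other* player indifferent.
Player 2 indifferent between C1 and C2: p·(-5) + (1−p)·4 = p·0 + (1−p)·(-1) ⟹ 4 + (-9)p = (-1) + 1p ⟹ p = 1/2.
Player 1 indifferent between R1 and R2: q·0 + (1−q)·(-2) = q·(-3) + (1−q)·3 ⟹ (-2) + 2q = 3 + (-6)q ⟹ q = 5/8.

p = 1/2, q = 5/8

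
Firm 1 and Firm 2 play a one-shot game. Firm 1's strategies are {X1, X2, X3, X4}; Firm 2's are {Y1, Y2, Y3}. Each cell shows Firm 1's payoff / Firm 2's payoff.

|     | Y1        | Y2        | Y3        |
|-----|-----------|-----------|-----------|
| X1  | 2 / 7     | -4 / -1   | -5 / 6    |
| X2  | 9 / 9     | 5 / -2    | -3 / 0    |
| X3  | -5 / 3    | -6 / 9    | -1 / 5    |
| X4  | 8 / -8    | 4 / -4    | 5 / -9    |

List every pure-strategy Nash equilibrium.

(X2, Y1)

A profile is a Nash equilibrium when each player is best-responding to the other.
Firm 1's best responses — vs Y1: X2 (payoff 9); vs Y2: X2 (payoff 5); vs Y3: X4 (payoff 5).
Firm 2's best responses — vs X1: Y1 (payoff 7); vs X2: Y1 (payoff 9); vs X3: Y2 (payoff 9); vs X4: Y2 (payoff -4).
The only mutual best response is (X2, Y1); neither player gains by switching there.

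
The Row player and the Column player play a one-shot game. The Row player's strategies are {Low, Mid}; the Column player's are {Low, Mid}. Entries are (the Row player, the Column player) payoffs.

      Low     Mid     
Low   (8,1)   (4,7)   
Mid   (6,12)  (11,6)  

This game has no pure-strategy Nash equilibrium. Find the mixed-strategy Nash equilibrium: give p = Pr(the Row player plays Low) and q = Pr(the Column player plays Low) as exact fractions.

p = 1/2, q = 7/9

Each player's mixing probability is pinned down by making the *other* player indifferent.
The Column player indifferent between Low and Mid: p·1 + (1−p)·12 = p·7 + (1−p)·6 ⟹ 12 + (-11)p = 6 + 1p ⟹ p = 1/2.
The Row player indifferent between Low and Mid: q·8 + (1−q)·4 = q·6 + (1−q)·11 ⟹ 4 + 4q = 11 + (-5)q ⟹ q = 7/9.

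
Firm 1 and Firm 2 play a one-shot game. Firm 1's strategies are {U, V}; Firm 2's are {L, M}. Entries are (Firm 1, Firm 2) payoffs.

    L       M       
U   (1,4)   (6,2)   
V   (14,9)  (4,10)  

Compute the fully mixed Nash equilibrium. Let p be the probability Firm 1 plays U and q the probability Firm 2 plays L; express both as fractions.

p = 1/3, q = 2/15

In a mixed NE each player is indifferent between their pure strategies, so the opponent's mix sets the indifference.
Firm 2 indifferent between L and M: p·4 + (1−p)·9 = p·2 + (1−p)·10 ⟹ 9 + (-5)p = 10 + (-8)p ⟹ p = 1/3.
Firm 1 indifferent between U and V: q·1 + (1−q)·6 = q·14 + (1−q)·4 ⟹ 6 + (-5)q = 4 + 10q ⟹ q = 2/15.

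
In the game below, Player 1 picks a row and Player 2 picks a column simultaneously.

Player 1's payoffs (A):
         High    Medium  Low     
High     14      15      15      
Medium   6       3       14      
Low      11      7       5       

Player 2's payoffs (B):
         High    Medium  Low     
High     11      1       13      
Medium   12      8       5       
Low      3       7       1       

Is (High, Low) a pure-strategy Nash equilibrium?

Holding Player 2 at Low: Player 1 gets 15 from High, versus 14 from Medium, 5 from Low. No profitable deviation for Player 1.
Holding Player 1 at High: Player 2 gets 13 from Low, versus 11 from High, 1 from Medium. No profitable deviation for Player 2 either.

Yes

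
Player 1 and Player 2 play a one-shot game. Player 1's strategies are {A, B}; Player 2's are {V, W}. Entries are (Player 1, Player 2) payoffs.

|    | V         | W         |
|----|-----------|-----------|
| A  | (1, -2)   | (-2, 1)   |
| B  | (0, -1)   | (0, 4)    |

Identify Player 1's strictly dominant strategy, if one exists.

A strategy is strictly dominant if it gives Player 1 a strictly higher payoff than every other strategy, against every choice by the opponent.
A is not dominant: against W, B gives 0 > -2.
B is not dominant: against V, A gives 1 > 0.
No single strategy is best against every opponent action.

None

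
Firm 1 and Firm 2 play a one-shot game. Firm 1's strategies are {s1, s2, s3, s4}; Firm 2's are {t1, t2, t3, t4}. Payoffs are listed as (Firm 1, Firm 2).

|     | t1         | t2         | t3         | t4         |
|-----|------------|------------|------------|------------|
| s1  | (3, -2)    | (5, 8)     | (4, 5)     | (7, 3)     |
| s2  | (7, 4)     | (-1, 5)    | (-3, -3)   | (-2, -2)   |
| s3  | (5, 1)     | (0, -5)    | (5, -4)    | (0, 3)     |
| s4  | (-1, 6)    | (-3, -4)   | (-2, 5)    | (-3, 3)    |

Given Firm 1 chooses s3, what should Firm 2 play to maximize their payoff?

t4

With Firm 1 fixed at s3, Firm 2's payoffs are: t1 → 1, t2 → -5, t3 → -4, t4 → 3.
The maximum is 3, achieved by t4.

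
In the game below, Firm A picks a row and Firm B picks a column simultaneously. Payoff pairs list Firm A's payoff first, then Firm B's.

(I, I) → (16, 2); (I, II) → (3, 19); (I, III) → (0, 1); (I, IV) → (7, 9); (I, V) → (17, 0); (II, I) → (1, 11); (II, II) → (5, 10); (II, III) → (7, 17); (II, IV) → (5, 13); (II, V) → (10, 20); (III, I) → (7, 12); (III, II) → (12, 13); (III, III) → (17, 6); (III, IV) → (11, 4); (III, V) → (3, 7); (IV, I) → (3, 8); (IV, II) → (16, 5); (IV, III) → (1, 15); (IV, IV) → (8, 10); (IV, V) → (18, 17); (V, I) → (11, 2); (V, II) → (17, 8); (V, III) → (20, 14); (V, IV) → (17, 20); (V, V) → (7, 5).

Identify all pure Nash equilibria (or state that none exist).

(IV, V) and (V, IV)

A profile is a Nash equilibrium when each player is best-responding to the other.
Firm A's best responses — vs I: I (payoff 16); vs II: V (payoff 17); vs III: V (payoff 20); vs IV: V (payoff 17); vs V: IV (payoff 18).
Firm B's best responses — vs I: II (payoff 19); vs II: V (payoff 20); vs III: II (payoff 13); vs IV: V (payoff 17); vs V: IV (payoff 20).
Mutual best responses occur at (IV, V) and (V, IV); at each, neither player gains by switching.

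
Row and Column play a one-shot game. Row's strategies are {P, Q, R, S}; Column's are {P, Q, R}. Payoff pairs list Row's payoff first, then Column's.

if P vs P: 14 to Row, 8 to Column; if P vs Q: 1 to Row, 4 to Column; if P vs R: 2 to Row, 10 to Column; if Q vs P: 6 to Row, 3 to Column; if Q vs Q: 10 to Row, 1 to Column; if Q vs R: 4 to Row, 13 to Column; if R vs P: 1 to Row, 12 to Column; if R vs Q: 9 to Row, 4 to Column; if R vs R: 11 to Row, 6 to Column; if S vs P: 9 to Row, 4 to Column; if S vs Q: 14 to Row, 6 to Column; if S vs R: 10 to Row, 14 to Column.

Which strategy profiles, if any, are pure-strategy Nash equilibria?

There is no pure-strategy Nash equilibrium

A profile is a Nash equilibrium when each player is best-responding to the other.
Row's best responses — vs P: P (payoff 14); vs Q: S (payoff 14); vs R: R (payoff 11).
Column's best responses — vs P: R (payoff 10); vs Q: R (payoff 13); vs R: P (payoff 12); vs S: R (payoff 14).
No cell has both players best-responding. For instance, Row's best reply to Q is S, but against S Column prefers R over Q.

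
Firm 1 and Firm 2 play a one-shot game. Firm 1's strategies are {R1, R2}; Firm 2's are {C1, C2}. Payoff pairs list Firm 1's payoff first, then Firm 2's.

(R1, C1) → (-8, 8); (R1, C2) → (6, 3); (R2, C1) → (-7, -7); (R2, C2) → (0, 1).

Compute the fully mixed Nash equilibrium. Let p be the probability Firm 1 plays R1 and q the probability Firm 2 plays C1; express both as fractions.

Each player's mixing probability is pinned down by making the *other* player indifferent.
Firm 2 indifferent between C1 and C2: p·8 + (1−p)·(-7) = p·3 + (1−p)·1 ⟹ (-7) + 15p = 1 + 2p ⟹ p = 8/13.
Firm 1 indifferent between R1 and R2: q·(-8) + (1−q)·6 = q·(-7) + (1−q)·0 ⟹ 6 + (-14)q = 0 + (-7)q ⟹ q = 6/7.

p = 8/13, q = 6/7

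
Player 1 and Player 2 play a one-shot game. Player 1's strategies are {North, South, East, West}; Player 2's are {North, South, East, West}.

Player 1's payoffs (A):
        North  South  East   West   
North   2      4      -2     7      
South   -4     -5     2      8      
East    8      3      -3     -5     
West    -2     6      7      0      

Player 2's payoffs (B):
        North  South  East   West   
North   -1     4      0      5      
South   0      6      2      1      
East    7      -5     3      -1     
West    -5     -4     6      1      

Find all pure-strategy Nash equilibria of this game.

(East, North) and (West, East)

A profile is a Nash equilibrium when each player is best-responding to the other.
Player 1's best responses — vs North: East (payoff 8); vs South: West (payoff 6); vs East: West (payoff 7); vs West: South (payoff 8).
Player 2's best responses — vs North: West (payoff 5); vs South: South (payoff 6); vs East: North (payoff 7); vs West: East (payoff 6).
Mutual best responses occur at (East, North) and (West, East); at each, neither player gains by switching.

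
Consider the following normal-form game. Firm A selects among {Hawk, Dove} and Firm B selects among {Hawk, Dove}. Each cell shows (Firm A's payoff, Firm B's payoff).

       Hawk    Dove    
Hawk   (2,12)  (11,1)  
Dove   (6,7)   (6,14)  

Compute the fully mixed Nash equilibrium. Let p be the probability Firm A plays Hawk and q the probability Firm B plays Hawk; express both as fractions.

Each player's mixing probability is pinned down by making the *other* player indifferent.
Firm B indifferent between Hawk and Dove: p·12 + (1−p)·7 = p·1 + (1−p)·14 ⟹ 7 + 5p = 14 + (-13)p ⟹ p = 7/18.
Firm A indifferent between Hawk and Dove: q·2 + (1−q)·11 = q·6 + (1−q)·6 ⟹ 11 + (-9)q = 6 + 0q ⟹ q = 5/9.

p = 7/18, q = 5/9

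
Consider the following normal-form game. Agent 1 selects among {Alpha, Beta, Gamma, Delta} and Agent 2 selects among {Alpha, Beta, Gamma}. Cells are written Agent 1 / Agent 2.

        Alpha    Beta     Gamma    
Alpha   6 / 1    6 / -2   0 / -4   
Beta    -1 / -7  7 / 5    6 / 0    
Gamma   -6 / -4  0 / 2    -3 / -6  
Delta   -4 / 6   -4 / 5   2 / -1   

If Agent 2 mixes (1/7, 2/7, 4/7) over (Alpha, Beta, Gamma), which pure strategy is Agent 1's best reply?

Beta

Compute Agent 1's expected payoff from each pure strategy against the given mix.
Alpha: (1/7)·6 + (2/7)·6 + (4/7)·0 = 18/7
Beta: (1/7)·(-1) + (2/7)·7 + (4/7)·6 = 37/7
Gamma: (1/7)·(-6) + (2/7)·0 + (4/7)·(-3) = -18/7
Delta: (1/7)·(-4) + (2/7)·(-4) + (4/7)·2 = -4/7
Highest expected payoff is 37/7, from Beta.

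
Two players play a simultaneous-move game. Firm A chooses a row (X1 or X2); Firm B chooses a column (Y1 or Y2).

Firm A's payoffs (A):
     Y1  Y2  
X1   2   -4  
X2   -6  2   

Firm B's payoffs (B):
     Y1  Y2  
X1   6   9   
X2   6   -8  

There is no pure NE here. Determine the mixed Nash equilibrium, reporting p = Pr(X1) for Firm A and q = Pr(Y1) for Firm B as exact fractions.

In a mixed NE each player is indifferent between their pure strategies, so the opponent's mix sets the indifference.
Firm B indifferent between Y1 and Y2: p·6 + (1−p)·6 = p·9 + (1−p)·(-8) ⟹ 6 + 0p = (-8) + 17p ⟹ p = 14/17.
Firm A indifferent between X1 and X2: q·2 + (1−q)·(-4) = q·(-6) + (1−q)·2 ⟹ (-4) + 6q = 2 + (-8)q ⟹ q = 3/7.

p = 14/17, q = 3/7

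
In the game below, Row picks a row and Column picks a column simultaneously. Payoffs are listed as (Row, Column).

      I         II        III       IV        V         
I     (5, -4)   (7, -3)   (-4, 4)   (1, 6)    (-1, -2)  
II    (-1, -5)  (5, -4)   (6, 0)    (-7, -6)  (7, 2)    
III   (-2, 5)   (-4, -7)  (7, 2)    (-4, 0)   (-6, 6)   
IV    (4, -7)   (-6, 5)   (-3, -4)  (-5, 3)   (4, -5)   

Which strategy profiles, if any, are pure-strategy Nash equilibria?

(I, IV) and (II, V)

A profile is a Nash equilibrium when each player is best-responding to the other.
Row's best responses — vs I: I (payoff 5); vs II: I (payoff 7); vs III: III (payoff 7); vs IV: I (payoff 1); vs V: II (payoff 7).
Column's best responses — vs I: IV (payoff 6); vs II: V (payoff 2); vs III: V (payoff 6); vs IV: II (payoff 5).
Mutual best responses occur at (I, IV) and (II, V); at each, neither player gains by switching.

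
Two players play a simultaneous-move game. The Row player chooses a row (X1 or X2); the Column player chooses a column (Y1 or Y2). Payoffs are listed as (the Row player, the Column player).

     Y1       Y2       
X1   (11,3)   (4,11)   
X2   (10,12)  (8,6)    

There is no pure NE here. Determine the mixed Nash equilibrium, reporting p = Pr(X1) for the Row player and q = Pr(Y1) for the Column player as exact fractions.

p = 3/7, q = 4/5

In a mixed NE each player is indifferent between their pure strategies, so the opponent's mix sets the indifference.
The Column player indifferent between Y1 and Y2: p·3 + (1−p)·12 = p·11 + (1−p)·6 ⟹ 12 + (-9)p = 6 + 5p ⟹ p = 3/7.
The Row player indifferent between X1 and X2: q·11 + (1−q)·4 = q·10 + (1−q)·8 ⟹ 4 + 7q = 8 + 2q ⟹ q = 4/5.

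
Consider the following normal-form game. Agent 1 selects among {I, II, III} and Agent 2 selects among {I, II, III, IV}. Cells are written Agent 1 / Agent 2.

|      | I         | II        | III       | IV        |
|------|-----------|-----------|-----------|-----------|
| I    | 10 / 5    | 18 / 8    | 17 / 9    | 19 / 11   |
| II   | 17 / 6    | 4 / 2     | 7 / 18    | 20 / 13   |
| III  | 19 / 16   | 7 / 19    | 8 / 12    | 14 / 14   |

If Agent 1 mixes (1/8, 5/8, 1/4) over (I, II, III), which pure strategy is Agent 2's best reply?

Compute Agent 2's expected payoff from each pure strategy against the given mix.
I: (1/8)·5 + (5/8)·6 + (1/4)·16 = 67/8
II: (1/8)·8 + (5/8)·2 + (1/4)·19 = 7
III: (1/8)·9 + (5/8)·18 + (1/4)·12 = 123/8
IV: (1/8)·11 + (5/8)·13 + (1/4)·14 = 13
Highest expected payoff is 123/8, from III.

III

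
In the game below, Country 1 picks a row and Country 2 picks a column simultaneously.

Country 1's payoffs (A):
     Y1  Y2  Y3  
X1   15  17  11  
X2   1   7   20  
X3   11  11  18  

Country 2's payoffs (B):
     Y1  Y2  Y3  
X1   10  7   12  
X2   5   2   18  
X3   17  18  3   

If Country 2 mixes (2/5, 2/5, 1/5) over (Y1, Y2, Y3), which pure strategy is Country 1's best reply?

X1

Country 1's best reply maximizes expected payoff against the mix.
X1: (2/5)·15 + (2/5)·17 + (1/5)·11 = 15
X2: (2/5)·1 + (2/5)·7 + (1/5)·20 = 36/5
X3: (2/5)·11 + (2/5)·11 + (1/5)·18 = 62/5
Highest expected payoff is 15, from X1.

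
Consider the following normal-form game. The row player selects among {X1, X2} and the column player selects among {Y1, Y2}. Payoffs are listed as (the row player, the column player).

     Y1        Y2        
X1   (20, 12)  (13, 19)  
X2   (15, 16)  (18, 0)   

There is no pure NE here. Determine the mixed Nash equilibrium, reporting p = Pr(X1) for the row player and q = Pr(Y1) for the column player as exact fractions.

Each player's mixing probability is pinned down by making the *other* player indifferent.
The column player indifferent between Y1 and Y2: p·12 + (1−p)·16 = p·19 + (1−p)·0 ⟹ 16 + (-4)p = 0 + 19p ⟹ p = 16/23.
The row player indifferent between X1 and X2: q·20 + (1−q)·13 = q·15 + (1−q)·18 ⟹ 13 + 7q = 18 + (-3)q ⟹ q = 1/2.

p = 16/23, q = 1/2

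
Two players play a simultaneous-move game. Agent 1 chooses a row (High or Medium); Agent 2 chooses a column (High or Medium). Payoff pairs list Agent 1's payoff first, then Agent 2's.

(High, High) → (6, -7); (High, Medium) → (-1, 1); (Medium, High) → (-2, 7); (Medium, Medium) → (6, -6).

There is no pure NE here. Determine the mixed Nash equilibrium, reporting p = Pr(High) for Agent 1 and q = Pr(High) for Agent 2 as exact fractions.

Each player's mixing probability is pinned down by making the *other* player indifferent.
Agent 2 indifferent between High and Medium: p·(-7) + (1−p)·7 = p·1 + (1−p)·(-6) ⟹ 7 + (-14)p = (-6) + 7p ⟹ p = 13/21.
Agent 1 indifferent between High and Medium: q·6 + (1−q)·(-1) = q·(-2) + (1−q)·6 ⟹ (-1) + 7q = 6 + (-8)q ⟹ q = 7/15.

p = 13/21, q = 7/15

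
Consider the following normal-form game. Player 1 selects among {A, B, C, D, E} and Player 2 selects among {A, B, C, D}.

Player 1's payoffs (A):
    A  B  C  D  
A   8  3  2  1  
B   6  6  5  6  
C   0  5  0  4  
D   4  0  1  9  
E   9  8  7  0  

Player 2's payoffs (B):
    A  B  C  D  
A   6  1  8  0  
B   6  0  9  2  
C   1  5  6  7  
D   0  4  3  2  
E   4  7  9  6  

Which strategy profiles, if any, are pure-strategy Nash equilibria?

(E, C)

Find each player's best response to every opponent strategy; NE are the intersections.
Player 1's best responses — vs A: E (payoff 9); vs B: E (payoff 8); vs C: E (payoff 7); vs D: D (payoff 9).
Player 2's best responses — vs A: C (payoff 8); vs B: C (payoff 9); vs C: D (payoff 7); vs D: B (payoff 4); vs E: C (payoff 9).
The only mutual best response is (E, C); neither player gains by switching there.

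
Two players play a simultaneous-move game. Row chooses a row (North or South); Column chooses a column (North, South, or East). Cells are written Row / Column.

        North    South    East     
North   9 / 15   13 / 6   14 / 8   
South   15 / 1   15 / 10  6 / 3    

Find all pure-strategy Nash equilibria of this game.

(South, South)

A profile is a Nash equilibrium when each player is best-responding to the other.
Row's best responses — vs North: South (payoff 15); vs South: South (payoff 15); vs East: North (payoff 14).
Column's best responses — vs North: North (payoff 15); vs South: South (payoff 10).
The only mutual best response is (South, South); neither player gains by switching there.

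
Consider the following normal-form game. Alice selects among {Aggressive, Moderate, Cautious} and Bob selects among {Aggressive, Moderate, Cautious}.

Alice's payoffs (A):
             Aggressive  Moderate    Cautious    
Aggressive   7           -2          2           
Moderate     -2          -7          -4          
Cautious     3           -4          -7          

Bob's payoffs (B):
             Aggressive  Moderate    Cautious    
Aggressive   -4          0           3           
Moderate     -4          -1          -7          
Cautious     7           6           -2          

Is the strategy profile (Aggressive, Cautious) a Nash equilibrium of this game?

Yes

Holding Bob at Cautious: Alice gets 2 from Aggressive, versus -4 from Moderate, -7 from Cautious. No profitable deviation for Alice.
Holding Alice at Aggressive: Bob gets 3 from Cautious, versus -4 from Aggressive, 0 from Moderate. No profitable deviation for Bob either.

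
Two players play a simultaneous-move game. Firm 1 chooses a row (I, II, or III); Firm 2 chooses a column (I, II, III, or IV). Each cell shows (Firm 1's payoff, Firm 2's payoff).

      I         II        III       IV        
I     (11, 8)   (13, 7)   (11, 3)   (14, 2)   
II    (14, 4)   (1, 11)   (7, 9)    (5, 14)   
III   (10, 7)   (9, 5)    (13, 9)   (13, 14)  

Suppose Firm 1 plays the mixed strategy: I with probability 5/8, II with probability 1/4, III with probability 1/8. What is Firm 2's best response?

Compute Firm 2's expected payoff from each pure strategy against the given mix.
I: (5/8)·8 + (1/4)·4 + (1/8)·7 = 55/8
II: (5/8)·7 + (1/4)·11 + (1/8)·5 = 31/4
III: (5/8)·3 + (1/4)·9 + (1/8)·9 = 21/4
IV: (5/8)·2 + (1/4)·14 + (1/8)·14 = 13/2
Highest expected payoff is 31/4, from II.

II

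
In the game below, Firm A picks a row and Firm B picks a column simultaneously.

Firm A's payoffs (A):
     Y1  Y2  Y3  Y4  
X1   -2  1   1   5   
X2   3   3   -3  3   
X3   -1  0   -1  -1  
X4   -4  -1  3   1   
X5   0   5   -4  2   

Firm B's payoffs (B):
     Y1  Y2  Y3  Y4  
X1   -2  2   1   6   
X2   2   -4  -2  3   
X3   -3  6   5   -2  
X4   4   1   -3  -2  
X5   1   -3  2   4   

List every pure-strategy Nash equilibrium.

(X1, Y4)

Check mutual best responses: a cell is a NE iff neither player can gain by unilaterally deviating.
Firm A's best responses — vs Y1: X2 (payoff 3); vs Y2: X5 (payoff 5); vs Y3: X4 (payoff 3); vs Y4: X1 (payoff 5).
Firm B's best responses — vs X1: Y4 (payoff 6); vs X2: Y4 (payoff 3); vs X3: Y2 (payoff 6); vs X4: Y1 (payoff 4); vs X5: Y4 (payoff 4).
The only mutual best response is (X1, Y4); neither player gains by switching there.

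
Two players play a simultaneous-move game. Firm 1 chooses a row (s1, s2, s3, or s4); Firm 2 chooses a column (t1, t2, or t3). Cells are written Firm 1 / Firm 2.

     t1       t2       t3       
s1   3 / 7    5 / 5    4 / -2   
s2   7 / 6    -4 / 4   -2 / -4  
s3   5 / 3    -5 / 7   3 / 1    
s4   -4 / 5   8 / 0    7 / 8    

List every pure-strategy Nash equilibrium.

(s2, t1) and (s4, t3)

Find each player's best response to every opponent strategy; NE are the intersections.
Firm 1's best responses — vs t1: s2 (payoff 7); vs t2: s4 (payoff 8); vs t3: s4 (payoff 7).
Firm 2's best responses — vs s1: t1 (payoff 7); vs s2: t1 (payoff 6); vs s3: t2 (payoff 7); vs s4: t3 (payoff 8).
Mutual best responses occur at (s2, t1) and (s4, t3); at each, neither player gains by switching.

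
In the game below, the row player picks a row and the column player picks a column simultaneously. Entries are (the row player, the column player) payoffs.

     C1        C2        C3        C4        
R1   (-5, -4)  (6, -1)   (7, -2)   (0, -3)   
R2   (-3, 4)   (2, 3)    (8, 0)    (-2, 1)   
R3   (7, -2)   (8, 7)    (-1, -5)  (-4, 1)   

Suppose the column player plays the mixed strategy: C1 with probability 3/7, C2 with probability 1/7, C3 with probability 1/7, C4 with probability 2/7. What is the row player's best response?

The row player's best reply maximizes expected payoff against the mix.
R1: (3/7)·(-5) + (1/7)·6 + (1/7)·7 + (2/7)·0 = -2/7
R2: (3/7)·(-3) + (1/7)·2 + (1/7)·8 + (2/7)·(-2) = -3/7
R3: (3/7)·7 + (1/7)·8 + (1/7)·(-1) + (2/7)·(-4) = 20/7
Highest expected payoff is 20/7, from R3.

R3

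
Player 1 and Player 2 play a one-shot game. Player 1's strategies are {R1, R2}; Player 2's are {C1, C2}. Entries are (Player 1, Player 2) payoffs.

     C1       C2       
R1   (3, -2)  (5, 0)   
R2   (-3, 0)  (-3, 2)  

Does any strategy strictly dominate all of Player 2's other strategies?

C2

Check whether one of Player 2's strategies beats all alternatives regardless of what the opponent does.
C2 strictly dominates: vs R1: 0 > -2; vs R2: 2 > 0.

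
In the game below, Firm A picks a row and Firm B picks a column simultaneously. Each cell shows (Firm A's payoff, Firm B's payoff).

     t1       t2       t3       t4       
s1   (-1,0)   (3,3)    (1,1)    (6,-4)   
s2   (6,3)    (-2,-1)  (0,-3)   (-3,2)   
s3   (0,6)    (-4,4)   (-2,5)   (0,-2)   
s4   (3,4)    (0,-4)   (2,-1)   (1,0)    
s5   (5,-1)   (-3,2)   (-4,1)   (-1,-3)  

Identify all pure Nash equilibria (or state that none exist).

(s1, t2) and (s2, t1)

Check mutual best responses: a cell is a NE iff neither player can gain by unilaterally deviating.
Firm A's best responses — vs t1: s2 (payoff 6); vs t2: s1 (payoff 3); vs t3: s4 (payoff 2); vs t4: s1 (payoff 6).
Firm B's best responses — vs s1: t2 (payoff 3); vs s2: t1 (payoff 3); vs s3: t1 (payoff 6); vs s4: t1 (payoff 4); vs s5: t2 (payoff 2).
Mutual best responses occur at (s1, t2) and (s2, t1); at each, neither player gains by switching.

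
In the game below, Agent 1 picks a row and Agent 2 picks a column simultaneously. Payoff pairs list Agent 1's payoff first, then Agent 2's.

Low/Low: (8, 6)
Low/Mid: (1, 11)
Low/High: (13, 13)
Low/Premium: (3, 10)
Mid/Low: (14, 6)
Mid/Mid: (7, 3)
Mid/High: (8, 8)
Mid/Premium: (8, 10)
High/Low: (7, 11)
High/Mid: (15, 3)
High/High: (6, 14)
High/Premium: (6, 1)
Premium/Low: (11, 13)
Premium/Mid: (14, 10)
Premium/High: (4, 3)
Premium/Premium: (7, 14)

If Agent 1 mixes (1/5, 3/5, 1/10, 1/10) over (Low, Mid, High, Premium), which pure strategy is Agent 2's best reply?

Compute Agent 2's expected payoff from each pure strategy against the given mix.
Low: (1/5)·6 + (3/5)·6 + (1/10)·11 + (1/10)·13 = 36/5
Mid: (1/5)·11 + (3/5)·3 + (1/10)·3 + (1/10)·10 = 53/10
High: (1/5)·13 + (3/5)·8 + (1/10)·14 + (1/10)·3 = 91/10
Premium: (1/5)·10 + (3/5)·10 + (1/10)·1 + (1/10)·14 = 19/2
Highest expected payoff is 19/2, from Premium.

Premium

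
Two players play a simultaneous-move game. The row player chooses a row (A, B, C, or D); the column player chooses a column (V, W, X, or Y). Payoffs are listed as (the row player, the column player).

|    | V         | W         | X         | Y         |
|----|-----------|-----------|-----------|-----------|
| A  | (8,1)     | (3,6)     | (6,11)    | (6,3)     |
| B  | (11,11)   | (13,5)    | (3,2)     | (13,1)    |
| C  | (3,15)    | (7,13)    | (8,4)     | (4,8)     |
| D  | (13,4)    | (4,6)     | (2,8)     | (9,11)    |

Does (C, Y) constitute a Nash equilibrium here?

Holding the column player at Y: the row player gets 4 from C but could get 13 by switching to B. The row player has a profitable deviation.

No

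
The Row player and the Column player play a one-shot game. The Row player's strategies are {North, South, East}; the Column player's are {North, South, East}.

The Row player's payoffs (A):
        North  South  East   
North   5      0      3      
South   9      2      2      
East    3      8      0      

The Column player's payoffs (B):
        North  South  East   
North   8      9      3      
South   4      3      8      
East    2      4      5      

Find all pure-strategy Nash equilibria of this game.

No pure-strategy Nash equilibrium

Find each player's best response to every opponent strategy; NE are the intersections.
The Row player's best responses — vs North: South (payoff 9); vs South: East (payoff 8); vs East: North (payoff 3).
The Column player's best responses — vs North: South (payoff 9); vs South: East (payoff 8); vs East: East (payoff 5).
No cell has both players best-responding. For instance, the Row player's best reply to North is South, but against South the Column player prefers East over North.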